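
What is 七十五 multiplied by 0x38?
Convert 七十五 (Chinese numeral) → 7×10 + 5 = 75 (decimal)
Convert 0x38 (hexadecimal) → 3×16 + 8 = 56 (decimal)
Compute 75 × 56 = 4200
4200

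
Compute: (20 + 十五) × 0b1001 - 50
Convert 十五 (Chinese numeral) → 1×10 + 5 = 15 (decimal)
Convert 0b1001 (binary) → 8 + 1 = 9 (decimal)
Expression in decimal: (20 + 15) × 9 - 50
Parentheses first: 20 + 15 = 35
Multiply: 35 × 9 = 315
Subtract: 315 - 50 = 265
265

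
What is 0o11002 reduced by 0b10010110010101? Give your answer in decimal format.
Convert 0o11002 (octal) → 1×4096 + 1×512 + 2 = 4610 (decimal)
Convert 0b10010110010101 (binary) → 8192 + 1024 + 256 + 128 + 16 + 4 + 1 = 9621 (decimal)
Compute 4610 - 9621 = -5011
-5011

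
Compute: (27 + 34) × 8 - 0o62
Convert 0o62 (octal) → 6×8 + 2 = 50 (decimal)
Expression in decimal: (27 + 34) × 8 - 50
Parentheses first: 27 + 34 = 61
Multiply: 61 × 8 = 488
Subtract: 488 - 50 = 438
438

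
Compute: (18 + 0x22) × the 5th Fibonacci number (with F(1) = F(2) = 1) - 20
Convert 0x22 (hexadecimal) → 2×16 + 2 = 34 (decimal)
Convert the 5th Fibonacci number (with F(1) = F(2) = 1) (Fibonacci index) → 1, 1, 2, 3, 5 → 5 (decimal)
Expression in decimal: (18 + 34) × 5 - 20
Parentheses first: 18 + 34 = 52
Multiply: 52 × 5 = 260
Subtract: 260 - 20 = 240
240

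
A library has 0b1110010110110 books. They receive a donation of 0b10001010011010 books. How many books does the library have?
Convert 0b1110010110110 (binary) → 4096 + 2048 + 1024 + 128 + 32 + 16 + 4 + 2 = 7350 (decimal)
Convert 0b10001010011010 (binary) → 8192 + 512 + 128 + 16 + 8 + 2 = 8858 (decimal)
Compute 7350 + 8858 = 16208
16208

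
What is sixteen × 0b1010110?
Convert sixteen (English words) → 16 (decimal)
Convert 0b1010110 (binary) → 64 + 16 + 4 + 2 = 86 (decimal)
Compute 16 × 86 = 1376
1376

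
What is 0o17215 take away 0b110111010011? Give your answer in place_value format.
Convert 0o17215 (octal) → 1×4096 + 7×512 + 2×64 + 1×8 + 5 = 7821 (decimal)
Convert 0b110111010011 (binary) → 2048 + 1024 + 256 + 128 + 64 + 16 + 2 + 1 = 3539 (decimal)
Compute 7821 - 3539 = 4282
Convert 4282 (decimal) → 4282 = 4×1000 + 2×100 + 8×10 + 2 → 4 thousands, 2 hundreds, 8 tens, 2 ones (place-value notation)
4 thousands, 2 hundreds, 8 tens, 2 ones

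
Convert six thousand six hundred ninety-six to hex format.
Convert six thousand six hundred ninety-six (English words) → 6×1000 + 6×100 + 96 = 6696 (decimal)
Convert 6696 (decimal) → 6696 = 1×4096 + 10×256 + 2×16 + 8 → 0x1A28 (hexadecimal)
0x1A28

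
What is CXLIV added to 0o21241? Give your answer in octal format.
Convert CXLIV (Roman numeral) → 100 + 40 + 4 = 144 (decimal)
Convert 0o21241 (octal) → 2×4096 + 1×512 + 2×64 + 4×8 + 1 = 8865 (decimal)
Compute 144 + 8865 = 9009
Convert 9009 (decimal) → 9009 = 2×4096 + 1×512 + 4×64 + 6×8 + 1 → 0o21461 (octal)
0o21461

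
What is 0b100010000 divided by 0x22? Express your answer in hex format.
Convert 0b100010000 (binary) → 256 + 16 = 272 (decimal)
Convert 0x22 (hexadecimal) → 2×16 + 2 = 34 (decimal)
Compute 272 ÷ 34 = 8
Convert 8 (decimal) → 0x8 (hexadecimal)
0x8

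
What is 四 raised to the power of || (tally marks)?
Convert 四 (Chinese numeral) → 4 (decimal)
Convert || (tally marks) → 2 (decimal)
Compute 4 ^ 2 = 16
16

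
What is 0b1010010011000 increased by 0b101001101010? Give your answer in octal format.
Convert 0b1010010011000 (binary) → 4096 + 1024 + 128 + 16 + 8 = 5272 (decimal)
Convert 0b101001101010 (binary) → 2048 + 512 + 64 + 32 + 8 + 2 = 2666 (decimal)
Compute 5272 + 2666 = 7938
Convert 7938 (decimal) → 7938 = 1×4096 + 7×512 + 4×64 + 2 → 0o17402 (octal)
0o17402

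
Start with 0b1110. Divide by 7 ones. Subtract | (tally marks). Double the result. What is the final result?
Convert 0b1110 (binary) → 8 + 4 + 2 = 14 (decimal)
Start: 14
Convert 7 ones (place-value notation) → 7 (decimal)
14 ÷ 7 = 2
Convert | (tally marks) → 1 (decimal)
2 - 1 = 1
1 × 2 = 2
2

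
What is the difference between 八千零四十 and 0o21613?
Convert 八千零四十 (Chinese numeral) → 8×1000 + 4×10 = 8040 (decimal)
Convert 0o21613 (octal) → 2×4096 + 1×512 + 6×64 + 1×8 + 3 = 9099 (decimal)
Difference: |8040 - 9099| = 1059
1059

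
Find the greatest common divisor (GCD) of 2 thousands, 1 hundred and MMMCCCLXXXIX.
Convert 2 thousands, 1 hundred (place-value notation) → 2×1000 + 1×100 = 2100 (decimal)
Convert MMMCCCLXXXIX (Roman numeral) → 1000 + 1000 + 1000 + 100 + 100 + 100 + 50 + 10 + 10 + 10 + 9 = 3389 (decimal)
Compute gcd(2100, 3389) = 1
1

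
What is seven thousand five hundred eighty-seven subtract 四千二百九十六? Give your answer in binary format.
Convert seven thousand five hundred eighty-seven (English words) → 7×1000 + 5×100 + 87 = 7587 (decimal)
Convert 四千二百九十六 (Chinese numeral) → 4×1000 + 2×100 + 9×10 + 6 = 4296 (decimal)
Compute 7587 - 4296 = 3291
Convert 3291 (decimal) → 3291 = 2048 + 1024 + 128 + 64 + 16 + 8 + 2 + 1 → 0b110011011011 (binary)
0b110011011011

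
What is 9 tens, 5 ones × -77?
Convert 9 tens, 5 ones (place-value notation) → 9×10 + 5 = 95 (decimal)
Compute 95 × -77 = -7315
-7315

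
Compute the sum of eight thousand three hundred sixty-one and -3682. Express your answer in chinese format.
Convert eight thousand three hundred sixty-one (English words) → 8×1000 + 3×100 + 61 = 8361 (decimal)
Compute 8361 + -3682 = 4679
Convert 4679 (decimal) → 4679 = 4×1000 + 6×100 + 7×10 + 9 → 四千六百七十九 (Chinese numeral)
四千六百七十九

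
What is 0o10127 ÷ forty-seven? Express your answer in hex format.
Convert 0o10127 (octal) → 1×4096 + 1×64 + 2×8 + 7 = 4183 (decimal)
Convert forty-seven (English words) → 47 (decimal)
Compute 4183 ÷ 47 = 89
Convert 89 (decimal) → 89 = 5×16 + 9 → 0x59 (hexadecimal)
0x59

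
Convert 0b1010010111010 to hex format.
Convert 0b1010010111010 (binary) → 4096 + 1024 + 128 + 32 + 16 + 8 + 2 = 5306 (decimal)
Convert 5306 (decimal) → 5306 = 1×4096 + 4×256 + 11×16 + 10 → 0x14BA (hexadecimal)
0x14BA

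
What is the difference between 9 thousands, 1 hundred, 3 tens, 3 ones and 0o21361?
Convert 9 thousands, 1 hundred, 3 tens, 3 ones (place-value notation) → 9×1000 + 1×100 + 3×10 + 3 = 9133 (decimal)
Convert 0o21361 (octal) → 2×4096 + 1×512 + 3×64 + 6×8 + 1 = 8945 (decimal)
Difference: |9133 - 8945| = 188
188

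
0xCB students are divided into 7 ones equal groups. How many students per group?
Convert 0xCB (hexadecimal) → 12×16 + 11 = 203 (decimal)
Convert 7 ones (place-value notation) → 7 (decimal)
Compute 203 ÷ 7 = 29
29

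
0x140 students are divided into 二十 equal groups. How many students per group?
Convert 0x140 (hexadecimal) → 1×256 + 4×16 = 320 (decimal)
Convert 二十 (Chinese numeral) → 2×10 = 20 (decimal)
Compute 320 ÷ 20 = 16
16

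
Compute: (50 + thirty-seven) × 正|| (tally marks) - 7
Convert thirty-seven (English words) → 37 (decimal)
Convert 正|| (tally marks) → 5 + 2 = 7 (decimal)
Expression in decimal: (50 + 37) × 7 - 7
Parentheses first: 50 + 37 = 87
Multiply: 87 × 7 = 609
Subtract: 609 - 7 = 602
602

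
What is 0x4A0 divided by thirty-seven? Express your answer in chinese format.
Convert 0x4A0 (hexadecimal) → 4×256 + 10×16 = 1184 (decimal)
Convert thirty-seven (English words) → 37 (decimal)
Compute 1184 ÷ 37 = 32
Convert 32 (decimal) → 32 = 3×10 + 2 → 三十二 (Chinese numeral)
三十二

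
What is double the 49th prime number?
The 49th prime number = 227
Compute 227 × 2 = 454
454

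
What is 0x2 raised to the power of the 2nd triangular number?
Convert 0x2 (hexadecimal) → 2 (decimal)
Convert the 2nd triangular number (triangular index) → 2×3/2 = 3 (decimal)
Compute 2 ^ 3 = 8
8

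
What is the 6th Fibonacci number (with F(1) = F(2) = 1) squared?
The 6th Fibonacci number (with F(1) = F(2) = 1): 1, 1, 2, 3, 5, 8 → 8
Compute 8² = 8 × 8 = 64
64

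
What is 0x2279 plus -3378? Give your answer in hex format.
Convert 0x2279 (hexadecimal) → 2×4096 + 2×256 + 7×16 + 9 = 8825 (decimal)
Compute 8825 + -3378 = 5447
Convert 5447 (decimal) → 5447 = 1×4096 + 5×256 + 4×16 + 7 → 0x1547 (hexadecimal)
0x1547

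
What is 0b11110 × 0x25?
Convert 0b11110 (binary) → 16 + 8 + 4 + 2 = 30 (decimal)
Convert 0x25 (hexadecimal) → 2×16 + 5 = 37 (decimal)
Compute 30 × 37 = 1110
1110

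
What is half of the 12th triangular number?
The 12th triangular number = 12×13/2 = 78
Compute 78 ÷ 2 = 39
39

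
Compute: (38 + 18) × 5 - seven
Convert seven (English words) → 7 (decimal)
Expression in decimal: (38 + 18) × 5 - 7
Parentheses first: 38 + 18 = 56
Multiply: 56 × 5 = 280
Subtract: 280 - 7 = 273
273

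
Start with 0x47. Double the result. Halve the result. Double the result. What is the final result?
Convert 0x47 (hexadecimal) → 4×16 + 7 = 71 (decimal)
Start: 71
71 × 2 = 142
142 ÷ 2 = 71
71 × 2 = 142
142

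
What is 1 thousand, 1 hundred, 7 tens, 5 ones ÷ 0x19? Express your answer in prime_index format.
Convert 1 thousand, 1 hundred, 7 tens, 5 ones (place-value notation) → 1×1000 + 1×100 + 7×10 + 5 = 1175 (decimal)
Convert 0x19 (hexadecimal) → 1×16 + 9 = 25 (decimal)
Compute 1175 ÷ 25 = 47
Convert 47 (decimal) → the 15th prime (prime index)
the 15th prime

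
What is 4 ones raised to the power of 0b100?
Convert 4 ones (place-value notation) → 4 (decimal)
Convert 0b100 (binary) → 4 (decimal)
Compute 4 ^ 4 = 256
256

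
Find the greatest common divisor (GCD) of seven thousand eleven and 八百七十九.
Convert seven thousand eleven (English words) → 7×1000 + 11 = 7011 (decimal)
Convert 八百七十九 (Chinese numeral) → 8×100 + 7×10 + 9 = 879 (decimal)
Compute gcd(7011, 879) = 3
3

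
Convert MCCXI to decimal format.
Convert MCCXI (Roman numeral) → 1000 + 100 + 100 + 10 + 1 = 1211 (decimal)
1211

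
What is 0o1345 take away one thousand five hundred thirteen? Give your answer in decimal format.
Convert 0o1345 (octal) → 1×512 + 3×64 + 4×8 + 5 = 741 (decimal)
Convert one thousand five hundred thirteen (English words) → 1×1000 + 5×100 + 13 = 1513 (decimal)
Compute 741 - 1513 = -772
-772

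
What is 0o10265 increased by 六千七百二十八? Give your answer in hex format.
Convert 0o10265 (octal) → 1×4096 + 2×64 + 6×8 + 5 = 4277 (decimal)
Convert 六千七百二十八 (Chinese numeral) → 6×1000 + 7×100 + 2×10 + 8 = 6728 (decimal)
Compute 4277 + 6728 = 11005
Convert 11005 (decimal) → 11005 = 2×4096 + 10×256 + 15×16 + 13 → 0x2AFD (hexadecimal)
0x2AFD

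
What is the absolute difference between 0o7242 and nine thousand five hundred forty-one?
Convert 0o7242 (octal) → 7×512 + 2×64 + 4×8 + 2 = 3746 (decimal)
Convert nine thousand five hundred forty-one (English words) → 9×1000 + 5×100 + 41 = 9541 (decimal)
Compute |3746 - 9541| = 5795
5795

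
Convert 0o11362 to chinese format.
Convert 0o11362 (octal) → 1×4096 + 1×512 + 3×64 + 6×8 + 2 = 4850 (decimal)
Convert 4850 (decimal) → 4850 = 4×1000 + 8×100 + 5×10 → 四千八百五十 (Chinese numeral)
四千八百五十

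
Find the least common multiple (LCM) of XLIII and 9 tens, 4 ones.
Convert XLIII (Roman numeral) → 40 + 1 + 1 + 1 = 43 (decimal)
Convert 9 tens, 4 ones (place-value notation) → 9×10 + 4 = 94 (decimal)
Compute lcm(43, 94) = 4042
4042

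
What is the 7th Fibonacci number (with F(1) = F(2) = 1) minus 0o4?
The 7th Fibonacci number (with F(1) = F(2) = 1): 1, 1, 2, 3, 5, 8, 13 → 13
Convert 0o4 (octal) → 4 (decimal)
Compute 13 - 4 = 9
9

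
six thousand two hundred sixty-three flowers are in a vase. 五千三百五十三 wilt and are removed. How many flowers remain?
Convert six thousand two hundred sixty-three (English words) → 6×1000 + 2×100 + 63 = 6263 (decimal)
Convert 五千三百五十三 (Chinese numeral) → 5×1000 + 3×100 + 5×10 + 3 = 5353 (decimal)
Compute 6263 - 5353 = 910
910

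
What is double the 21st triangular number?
The 21st triangular number = 21×22/2 = 231
Compute 231 × 2 = 462
462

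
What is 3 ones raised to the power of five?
Convert 3 ones (place-value notation) → 3 (decimal)
Convert five (English words) → 5 (decimal)
Compute 3 ^ 5 = 243
243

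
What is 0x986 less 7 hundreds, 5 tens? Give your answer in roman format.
Convert 0x986 (hexadecimal) → 9×256 + 8×16 + 6 = 2438 (decimal)
Convert 7 hundreds, 5 tens (place-value notation) → 7×100 + 5×10 = 750 (decimal)
Compute 2438 - 750 = 1688
Convert 1688 (decimal) → 1688 = 1000 + 500 + 100 + 50 + 10 + 10 + 10 + 5 + 1 + 1 + 1 → MDCLXXXVIII (Roman numeral)
MDCLXXXVIII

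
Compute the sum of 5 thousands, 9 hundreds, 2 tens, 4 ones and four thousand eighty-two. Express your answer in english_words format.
Convert 5 thousands, 9 hundreds, 2 tens, 4 ones (place-value notation) → 5×1000 + 9×100 + 2×10 + 4 = 5924 (decimal)
Convert four thousand eighty-two (English words) → 4×1000 + 82 = 4082 (decimal)
Compute 5924 + 4082 = 10006
Convert 10006 (decimal) → 10006 = 10×1000 + 6 → ten thousand six (English words)
ten thousand six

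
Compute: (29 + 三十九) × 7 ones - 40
Convert 三十九 (Chinese numeral) → 3×10 + 9 = 39 (decimal)
Convert 7 ones (place-value notation) → 7 (decimal)
Expression in decimal: (29 + 39) × 7 - 40
Parentheses first: 29 + 39 = 68
Multiply: 68 × 7 = 476
Subtract: 476 - 40 = 436
436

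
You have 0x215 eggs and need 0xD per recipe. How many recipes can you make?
Convert 0x215 (hexadecimal) → 2×256 + 1×16 + 5 = 533 (decimal)
Convert 0xD (hexadecimal) → 13 (decimal)
Compute 533 ÷ 13 = 41
41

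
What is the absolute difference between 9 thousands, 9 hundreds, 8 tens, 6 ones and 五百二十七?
Convert 9 thousands, 9 hundreds, 8 tens, 6 ones (place-value notation) → 9×1000 + 9×100 + 8×10 + 6 = 9986 (decimal)
Convert 五百二十七 (Chinese numeral) → 5×100 + 2×10 + 7 = 527 (decimal)
Compute |9986 - 527| = 9459
9459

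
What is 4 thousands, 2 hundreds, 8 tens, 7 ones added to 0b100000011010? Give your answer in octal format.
Convert 4 thousands, 2 hundreds, 8 tens, 7 ones (place-value notation) → 4×1000 + 2×100 + 8×10 + 7 = 4287 (decimal)
Convert 0b100000011010 (binary) → 2048 + 16 + 8 + 2 = 2074 (decimal)
Compute 4287 + 2074 = 6361
Convert 6361 (decimal) → 6361 = 1×4096 + 4×512 + 3×64 + 3×8 + 1 → 0o14331 (octal)
0o14331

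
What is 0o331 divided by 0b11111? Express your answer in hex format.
Convert 0o331 (octal) → 3×64 + 3×8 + 1 = 217 (decimal)
Convert 0b11111 (binary) → 16 + 8 + 4 + 2 + 1 = 31 (decimal)
Compute 217 ÷ 31 = 7
Convert 7 (decimal) → 0x7 (hexadecimal)
0x7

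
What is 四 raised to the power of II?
Convert 四 (Chinese numeral) → 4 (decimal)
Convert II (Roman numeral) → 1 + 1 = 2 (decimal)
Compute 4 ^ 2 = 16
16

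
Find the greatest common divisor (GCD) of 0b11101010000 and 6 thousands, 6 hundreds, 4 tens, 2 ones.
Convert 0b11101010000 (binary) → 1024 + 512 + 256 + 64 + 16 = 1872 (decimal)
Convert 6 thousands, 6 hundreds, 4 tens, 2 ones (place-value notation) → 6×1000 + 6×100 + 4×10 + 2 = 6642 (decimal)
Compute gcd(1872, 6642) = 18
18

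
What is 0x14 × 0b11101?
Convert 0x14 (hexadecimal) → 1×16 + 4 = 20 (decimal)
Convert 0b11101 (binary) → 16 + 8 + 4 + 1 = 29 (decimal)
Compute 20 × 29 = 580
580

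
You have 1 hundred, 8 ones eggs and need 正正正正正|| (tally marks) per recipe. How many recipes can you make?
Convert 1 hundred, 8 ones (place-value notation) → 1×100 + 8 = 108 (decimal)
Convert 正正正正正|| (tally marks) → 5 + 5 + 5 + 5 + 5 + 2 = 27 (decimal)
Compute 108 ÷ 27 = 4
4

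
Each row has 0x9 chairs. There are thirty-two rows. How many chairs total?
Convert 0x9 (hexadecimal) → 9 (decimal)
Convert thirty-two (English words) → 32 (decimal)
Compute 9 × 32 = 288
288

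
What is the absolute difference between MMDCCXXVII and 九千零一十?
Convert MMDCCXXVII (Roman numeral) → 1000 + 1000 + 500 + 100 + 100 + 10 + 10 + 5 + 1 + 1 = 2727 (decimal)
Convert 九千零一十 (Chinese numeral) → 9×1000 + 1×10 = 9010 (decimal)
Compute |2727 - 9010| = 6283
6283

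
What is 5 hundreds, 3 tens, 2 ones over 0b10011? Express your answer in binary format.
Convert 5 hundreds, 3 tens, 2 ones (place-value notation) → 5×100 + 3×10 + 2 = 532 (decimal)
Convert 0b10011 (binary) → 16 + 2 + 1 = 19 (decimal)
Compute 532 ÷ 19 = 28
Convert 28 (decimal) → 28 = 16 + 8 + 4 → 0b11100 (binary)
0b11100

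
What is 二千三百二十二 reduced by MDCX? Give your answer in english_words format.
Convert 二千三百二十二 (Chinese numeral) → 2×1000 + 3×100 + 2×10 + 2 = 2322 (decimal)
Convert MDCX (Roman numeral) → 1000 + 500 + 100 + 10 = 1610 (decimal)
Compute 2322 - 1610 = 712
Convert 712 (decimal) → 712 = 7×100 + 12 → seven hundred twelve (English words)
seven hundred twelve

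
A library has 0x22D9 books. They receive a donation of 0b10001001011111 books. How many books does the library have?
Convert 0x22D9 (hexadecimal) → 2×4096 + 2×256 + 13×16 + 9 = 8921 (decimal)
Convert 0b10001001011111 (binary) → 8192 + 512 + 64 + 16 + 8 + 4 + 2 + 1 = 8799 (decimal)
Compute 8921 + 8799 = 17720
17720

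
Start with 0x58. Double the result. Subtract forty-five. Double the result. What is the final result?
Convert 0x58 (hexadecimal) → 5×16 + 8 = 88 (decimal)
Start: 88
88 × 2 = 176
Convert forty-five (English words) → 45 (decimal)
176 - 45 = 131
131 × 2 = 262
262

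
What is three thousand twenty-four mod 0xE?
Convert three thousand twenty-four (English words) → 3×1000 + 24 = 3024 (decimal)
Convert 0xE (hexadecimal) → 14 (decimal)
Compute 3024 mod 14 = 0
0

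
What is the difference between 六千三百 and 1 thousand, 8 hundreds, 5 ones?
Convert 六千三百 (Chinese numeral) → 6×1000 + 3×100 = 6300 (decimal)
Convert 1 thousand, 8 hundreds, 5 ones (place-value notation) → 1×1000 + 8×100 + 5 = 1805 (decimal)
Difference: |6300 - 1805| = 4495
4495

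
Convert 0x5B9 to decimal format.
Convert 0x5B9 (hexadecimal) → 5×256 + 11×16 + 9 = 1465 (decimal)
1465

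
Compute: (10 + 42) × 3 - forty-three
Convert forty-three (English words) → 43 (decimal)
Expression in decimal: (10 + 42) × 3 - 43
Parentheses first: 10 + 42 = 52
Multiply: 52 × 3 = 156
Subtract: 156 - 43 = 113
113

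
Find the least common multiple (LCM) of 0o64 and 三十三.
Convert 0o64 (octal) → 6×8 + 4 = 52 (decimal)
Convert 三十三 (Chinese numeral) → 3×10 + 3 = 33 (decimal)
Compute lcm(52, 33) = 1716
1716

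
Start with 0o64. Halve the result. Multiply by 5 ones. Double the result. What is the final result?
Convert 0o64 (octal) → 6×8 + 4 = 52 (decimal)
Start: 52
52 ÷ 2 = 26
Convert 5 ones (place-value notation) → 5 (decimal)
26 × 5 = 130
130 × 2 = 260
260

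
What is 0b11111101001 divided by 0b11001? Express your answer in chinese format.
Convert 0b11111101001 (binary) → 1024 + 512 + 256 + 128 + 64 + 32 + 8 + 1 = 2025 (decimal)
Convert 0b11001 (binary) → 16 + 8 + 1 = 25 (decimal)
Compute 2025 ÷ 25 = 81
Convert 81 (decimal) → 81 = 8×10 + 1 → 八十一 (Chinese numeral)
八十一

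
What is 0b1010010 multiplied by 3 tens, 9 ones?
Convert 0b1010010 (binary) → 64 + 16 + 2 = 82 (decimal)
Convert 3 tens, 9 ones (place-value notation) → 3×10 + 9 = 39 (decimal)
Compute 82 × 39 = 3198
3198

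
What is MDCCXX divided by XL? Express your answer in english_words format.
Convert MDCCXX (Roman numeral) → 1000 + 500 + 100 + 100 + 10 + 10 = 1720 (decimal)
Convert XL (Roman numeral) → 40 (decimal)
Compute 1720 ÷ 40 = 43
Convert 43 (decimal) → forty-three (English words)
forty-three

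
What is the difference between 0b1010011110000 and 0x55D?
Convert 0b1010011110000 (binary) → 4096 + 1024 + 128 + 64 + 32 + 16 = 5360 (decimal)
Convert 0x55D (hexadecimal) → 5×256 + 5×16 + 13 = 1373 (decimal)
Difference: |5360 - 1373| = 3987
3987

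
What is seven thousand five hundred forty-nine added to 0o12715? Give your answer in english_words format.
Convert seven thousand five hundred forty-nine (English words) → 7×1000 + 5×100 + 49 = 7549 (decimal)
Convert 0o12715 (octal) → 1×4096 + 2×512 + 7×64 + 1×8 + 5 = 5581 (decimal)
Compute 7549 + 5581 = 13130
Convert 13130 (decimal) → 13130 = 13×1000 + 1×100 + 30 → thirteen thousand one hundred thirty (English words)
thirteen thousand one hundred thirty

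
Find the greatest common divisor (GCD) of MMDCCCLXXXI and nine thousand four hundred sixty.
Convert MMDCCCLXXXI (Roman numeral) → 1000 + 1000 + 500 + 100 + 100 + 100 + 50 + 10 + 10 + 10 + 1 = 2881 (decimal)
Convert nine thousand four hundred sixty (English words) → 9×1000 + 4×100 + 60 = 9460 (decimal)
Compute gcd(2881, 9460) = 43
43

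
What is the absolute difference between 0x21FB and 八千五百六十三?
Convert 0x21FB (hexadecimal) → 2×4096 + 1×256 + 15×16 + 11 = 8699 (decimal)
Convert 八千五百六十三 (Chinese numeral) → 8×1000 + 5×100 + 6×10 + 3 = 8563 (decimal)
Compute |8699 - 8563| = 136
136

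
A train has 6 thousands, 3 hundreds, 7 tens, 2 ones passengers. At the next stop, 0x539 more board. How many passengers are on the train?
Convert 6 thousands, 3 hundreds, 7 tens, 2 ones (place-value notation) → 6×1000 + 3×100 + 7×10 + 2 = 6372 (decimal)
Convert 0x539 (hexadecimal) → 5×256 + 3×16 + 9 = 1337 (decimal)
Compute 6372 + 1337 = 7709
7709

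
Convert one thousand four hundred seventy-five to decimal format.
Convert one thousand four hundred seventy-five (English words) → 1×1000 + 4×100 + 75 = 1475 (decimal)
1475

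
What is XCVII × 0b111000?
Convert XCVII (Roman numeral) → 90 + 5 + 1 + 1 = 97 (decimal)
Convert 0b111000 (binary) → 32 + 16 + 8 = 56 (decimal)
Compute 97 × 56 = 5432
5432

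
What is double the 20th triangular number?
The 20th triangular number = 20×21/2 = 210
Compute 210 × 2 = 420
420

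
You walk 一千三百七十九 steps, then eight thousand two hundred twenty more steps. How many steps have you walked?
Convert 一千三百七十九 (Chinese numeral) → 1×1000 + 3×100 + 7×10 + 9 = 1379 (decimal)
Convert eight thousand two hundred twenty (English words) → 8×1000 + 2×100 + 20 = 8220 (decimal)
Compute 1379 + 8220 = 9599
9599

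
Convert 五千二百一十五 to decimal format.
Convert 五千二百一十五 (Chinese numeral) → 5×1000 + 2×100 + 1×10 + 5 = 5215 (decimal)
5215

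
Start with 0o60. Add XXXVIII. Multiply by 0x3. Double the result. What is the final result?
Convert 0o60 (octal) → 6×8 = 48 (decimal)
Start: 48
Convert XXXVIII (Roman numeral) → 10 + 10 + 10 + 5 + 1 + 1 + 1 = 38 (decimal)
48 + 38 = 86
Convert 0x3 (hexadecimal) → 3 (decimal)
86 × 3 = 258
258 × 2 = 516
516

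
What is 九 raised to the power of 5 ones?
Convert 九 (Chinese numeral) → 9 (decimal)
Convert 5 ones (place-value notation) → 5 (decimal)
Compute 9 ^ 5 = 59049
59049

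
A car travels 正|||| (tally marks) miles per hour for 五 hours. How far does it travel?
Convert 正|||| (tally marks) → 5 + 4 = 9 (decimal)
Convert 五 (Chinese numeral) → 5 (decimal)
Compute 9 × 5 = 45
45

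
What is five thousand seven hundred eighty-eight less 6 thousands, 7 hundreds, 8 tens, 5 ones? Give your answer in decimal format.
Convert five thousand seven hundred eighty-eight (English words) → 5×1000 + 7×100 + 88 = 5788 (decimal)
Convert 6 thousands, 7 hundreds, 8 tens, 5 ones (place-value notation) → 6×1000 + 7×100 + 8×10 + 5 = 6785 (decimal)
Compute 5788 - 6785 = -997
-997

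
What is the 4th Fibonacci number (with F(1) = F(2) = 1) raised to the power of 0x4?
Convert the 4th Fibonacci number (with F(1) = F(2) = 1) (Fibonacci index) → 1, 1, 2, 3 → 3 (decimal)
Convert 0x4 (hexadecimal) → 4 (decimal)
Compute 3 ^ 4 = 81
81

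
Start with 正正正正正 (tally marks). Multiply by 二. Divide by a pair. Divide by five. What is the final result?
Convert 正正正正正 (tally marks) → 5 + 5 + 5 + 5 + 5 = 25 (decimal)
Start: 25
Convert 二 (Chinese numeral) → 2 (decimal)
25 × 2 = 50
Convert a pair (colloquial) → 2 (decimal)
50 ÷ 2 = 25
Convert five (English words) → 5 (decimal)
25 ÷ 5 = 5
5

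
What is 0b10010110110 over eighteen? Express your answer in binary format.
Convert 0b10010110110 (binary) → 1024 + 128 + 32 + 16 + 4 + 2 = 1206 (decimal)
Convert eighteen (English words) → 18 (decimal)
Compute 1206 ÷ 18 = 67
Convert 67 (decimal) → 67 = 64 + 2 + 1 → 0b1000011 (binary)
0b1000011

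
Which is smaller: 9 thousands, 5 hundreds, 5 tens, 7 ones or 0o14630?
Convert 9 thousands, 5 hundreds, 5 tens, 7 ones (place-value notation) → 9×1000 + 5×100 + 5×10 + 7 = 9557 (decimal)
Convert 0o14630 (octal) → 1×4096 + 4×512 + 6×64 + 3×8 = 6552 (decimal)
Compare 9557 vs 6552: smaller = 6552
6552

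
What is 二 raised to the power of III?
Convert 二 (Chinese numeral) → 2 (decimal)
Convert III (Roman numeral) → 1 + 1 + 1 = 3 (decimal)
Compute 2 ^ 3 = 8
8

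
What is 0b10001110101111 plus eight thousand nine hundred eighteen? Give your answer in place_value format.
Convert 0b10001110101111 (binary) → 8192 + 512 + 256 + 128 + 32 + 8 + 4 + 2 + 1 = 9135 (decimal)
Convert eight thousand nine hundred eighteen (English words) → 8×1000 + 9×100 + 18 = 8918 (decimal)
Compute 9135 + 8918 = 18053
Convert 18053 (decimal) → 18053 = 18×1000 + 5×10 + 3 → 18 thousands, 5 tens, 3 ones (place-value notation)
18 thousands, 5 tens, 3 ones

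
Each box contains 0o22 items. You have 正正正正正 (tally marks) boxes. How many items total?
Convert 0o22 (octal) → 2×8 + 2 = 18 (decimal)
Convert 正正正正正 (tally marks) → 5 + 5 + 5 + 5 + 5 = 25 (decimal)
Compute 18 × 25 = 450
450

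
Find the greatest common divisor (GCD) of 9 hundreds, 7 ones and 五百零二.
Convert 9 hundreds, 7 ones (place-value notation) → 9×100 + 7 = 907 (decimal)
Convert 五百零二 (Chinese numeral) → 5×100 + 2 = 502 (decimal)
Compute gcd(907, 502) = 1
1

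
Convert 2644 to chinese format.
Convert 2644 (decimal) → 2644 = 2×1000 + 6×100 + 4×10 + 4 → 二千六百四十四 (Chinese numeral)
二千六百四十四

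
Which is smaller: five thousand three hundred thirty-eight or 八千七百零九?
Convert five thousand three hundred thirty-eight (English words) → 5×1000 + 3×100 + 38 = 5338 (decimal)
Convert 八千七百零九 (Chinese numeral) → 8×1000 + 7×100 + 9 = 8709 (decimal)
Compare 5338 vs 8709: smaller = 5338
5338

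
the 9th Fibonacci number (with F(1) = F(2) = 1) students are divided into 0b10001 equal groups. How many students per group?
Convert the 9th Fibonacci number (with F(1) = F(2) = 1) (Fibonacci index) → 1, 1, 2, 3, 5, 8, 13, 21, 34 → 34 (decimal)
Convert 0b10001 (binary) → 16 + 1 = 17 (decimal)
Compute 34 ÷ 17 = 2
2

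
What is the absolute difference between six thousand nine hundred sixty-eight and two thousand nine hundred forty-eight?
Convert six thousand nine hundred sixty-eight (English words) → 6×1000 + 9×100 + 68 = 6968 (decimal)
Convert two thousand nine hundred forty-eight (English words) → 2×1000 + 9×100 + 48 = 2948 (decimal)
Compute |6968 - 2948| = 4020
4020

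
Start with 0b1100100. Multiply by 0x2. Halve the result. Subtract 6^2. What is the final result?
Convert 0b1100100 (binary) → 64 + 32 + 4 = 100 (decimal)
Start: 100
Convert 0x2 (hexadecimal) → 2 (decimal)
100 × 2 = 200
200 ÷ 2 = 100
Convert 6^2 (power) → 36 (decimal)
100 - 36 = 64
64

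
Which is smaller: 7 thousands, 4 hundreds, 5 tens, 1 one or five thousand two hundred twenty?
Convert 7 thousands, 4 hundreds, 5 tens, 1 one (place-value notation) → 7×1000 + 4×100 + 5×10 + 1 = 7451 (decimal)
Convert five thousand two hundred twenty (English words) → 5×1000 + 2×100 + 20 = 5220 (decimal)
Compare 7451 vs 5220: smaller = 5220
5220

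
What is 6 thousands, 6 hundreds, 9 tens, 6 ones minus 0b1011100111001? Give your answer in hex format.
Convert 6 thousands, 6 hundreds, 9 tens, 6 ones (place-value notation) → 6×1000 + 6×100 + 9×10 + 6 = 6696 (decimal)
Convert 0b1011100111001 (binary) → 4096 + 1024 + 512 + 256 + 32 + 16 + 8 + 1 = 5945 (decimal)
Compute 6696 - 5945 = 751
Convert 751 (decimal) → 751 = 2×256 + 14×16 + 15 → 0x2EF (hexadecimal)
0x2EF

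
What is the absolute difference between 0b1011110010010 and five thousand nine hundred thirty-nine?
Convert 0b1011110010010 (binary) → 4096 + 1024 + 512 + 256 + 128 + 16 + 2 = 6034 (decimal)
Convert five thousand nine hundred thirty-nine (English words) → 5×1000 + 9×100 + 39 = 5939 (decimal)
Compute |6034 - 5939| = 95
95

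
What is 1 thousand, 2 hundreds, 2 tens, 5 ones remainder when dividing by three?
Convert 1 thousand, 2 hundreds, 2 tens, 5 ones (place-value notation) → 1×1000 + 2×100 + 2×10 + 5 = 1225 (decimal)
Convert three (English words) → 3 (decimal)
Compute 1225 mod 3 = 1
1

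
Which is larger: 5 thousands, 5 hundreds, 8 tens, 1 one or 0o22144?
Convert 5 thousands, 5 hundreds, 8 tens, 1 one (place-value notation) → 5×1000 + 5×100 + 8×10 + 1 = 5581 (decimal)
Convert 0o22144 (octal) → 2×4096 + 2×512 + 1×64 + 4×8 + 4 = 9316 (decimal)
Compare 5581 vs 9316: larger = 9316
9316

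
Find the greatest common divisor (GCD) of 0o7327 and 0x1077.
Convert 0o7327 (octal) → 7×512 + 3×64 + 2×8 + 7 = 3799 (decimal)
Convert 0x1077 (hexadecimal) → 1×4096 + 7×16 + 7 = 4215 (decimal)
Compute gcd(3799, 4215) = 1
1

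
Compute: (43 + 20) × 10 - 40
Parentheses first: 43 + 20 = 63
Multiply: 63 × 10 = 630
Subtract: 630 - 40 = 590
590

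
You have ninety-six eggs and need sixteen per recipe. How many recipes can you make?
Convert ninety-six (English words) → 96 (decimal)
Convert sixteen (English words) → 16 (decimal)
Compute 96 ÷ 16 = 6
6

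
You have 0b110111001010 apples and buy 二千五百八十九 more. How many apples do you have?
Convert 0b110111001010 (binary) → 2048 + 1024 + 256 + 128 + 64 + 8 + 2 = 3530 (decimal)
Convert 二千五百八十九 (Chinese numeral) → 2×1000 + 5×100 + 8×10 + 9 = 2589 (decimal)
Compute 3530 + 2589 = 6119
6119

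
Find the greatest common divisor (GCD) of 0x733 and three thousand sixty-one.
Convert 0x733 (hexadecimal) → 7×256 + 3×16 + 3 = 1843 (decimal)
Convert three thousand sixty-one (English words) → 3×1000 + 61 = 3061 (decimal)
Compute gcd(1843, 3061) = 1
1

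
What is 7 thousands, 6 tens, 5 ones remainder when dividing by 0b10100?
Convert 7 thousands, 6 tens, 5 ones (place-value notation) → 7×1000 + 6×10 + 5 = 7065 (decimal)
Convert 0b10100 (binary) → 16 + 4 = 20 (decimal)
Compute 7065 mod 20 = 5
5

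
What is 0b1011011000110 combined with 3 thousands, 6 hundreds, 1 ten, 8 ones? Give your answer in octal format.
Convert 0b1011011000110 (binary) → 4096 + 1024 + 512 + 128 + 64 + 4 + 2 = 5830 (decimal)
Convert 3 thousands, 6 hundreds, 1 ten, 8 ones (place-value notation) → 3×1000 + 6×100 + 1×10 + 8 = 3618 (decimal)
Compute 5830 + 3618 = 9448
Convert 9448 (decimal) → 9448 = 2×4096 + 2×512 + 3×64 + 5×8 → 0o22350 (octal)
0o22350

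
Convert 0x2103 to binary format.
Convert 0x2103 (hexadecimal) → 2×4096 + 1×256 + 3 = 8451 (decimal)
Convert 8451 (decimal) → 8451 = 8192 + 256 + 2 + 1 → 0b10000100000011 (binary)
0b10000100000011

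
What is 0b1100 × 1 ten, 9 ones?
Convert 0b1100 (binary) → 8 + 4 = 12 (decimal)
Convert 1 ten, 9 ones (place-value notation) → 1×10 + 9 = 19 (decimal)
Compute 12 × 19 = 228
228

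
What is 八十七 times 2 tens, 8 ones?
Convert 八十七 (Chinese numeral) → 8×10 + 7 = 87 (decimal)
Convert 2 tens, 8 ones (place-value notation) → 2×10 + 8 = 28 (decimal)
Compute 87 × 28 = 2436
2436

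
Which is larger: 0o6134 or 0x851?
Convert 0o6134 (octal) → 6×512 + 1×64 + 3×8 + 4 = 3164 (decimal)
Convert 0x851 (hexadecimal) → 8×256 + 5×16 + 1 = 2129 (decimal)
Compare 3164 vs 2129: larger = 3164
3164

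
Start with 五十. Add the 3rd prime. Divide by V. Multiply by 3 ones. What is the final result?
Convert 五十 (Chinese numeral) → 5×10 = 50 (decimal)
Start: 50
Convert the 3rd prime (prime index) → 5 (decimal)
50 + 5 = 55
Convert V (Roman numeral) → 5 (decimal)
55 ÷ 5 = 11
Convert 3 ones (place-value notation) → 3 (decimal)
11 × 3 = 33
33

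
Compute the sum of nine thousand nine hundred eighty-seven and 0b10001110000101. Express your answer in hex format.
Convert nine thousand nine hundred eighty-seven (English words) → 9×1000 + 9×100 + 87 = 9987 (decimal)
Convert 0b10001110000101 (binary) → 8192 + 512 + 256 + 128 + 4 + 1 = 9093 (decimal)
Compute 9987 + 9093 = 19080
Convert 19080 (decimal) → 19080 = 4×4096 + 10×256 + 8×16 + 8 → 0x4A88 (hexadecimal)
0x4A88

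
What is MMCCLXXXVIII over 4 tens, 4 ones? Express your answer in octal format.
Convert MMCCLXXXVIII (Roman numeral) → 1000 + 1000 + 100 + 100 + 50 + 10 + 10 + 10 + 5 + 1 + 1 + 1 = 2288 (decimal)
Convert 4 tens, 4 ones (place-value notation) → 4×10 + 4 = 44 (decimal)
Compute 2288 ÷ 44 = 52
Convert 52 (decimal) → 52 = 6×8 + 4 → 0o64 (octal)
0o64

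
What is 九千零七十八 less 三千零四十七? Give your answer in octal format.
Convert 九千零七十八 (Chinese numeral) → 9×1000 + 7×10 + 8 = 9078 (decimal)
Convert 三千零四十七 (Chinese numeral) → 3×1000 + 4×10 + 7 = 3047 (decimal)
Compute 9078 - 3047 = 6031
Convert 6031 (decimal) → 6031 = 1×4096 + 3×512 + 6×64 + 1×8 + 7 → 0o13617 (octal)
0o13617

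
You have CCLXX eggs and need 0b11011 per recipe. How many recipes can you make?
Convert CCLXX (Roman numeral) → 100 + 100 + 50 + 10 + 10 = 270 (decimal)
Convert 0b11011 (binary) → 16 + 8 + 2 + 1 = 27 (decimal)
Compute 270 ÷ 27 = 10
10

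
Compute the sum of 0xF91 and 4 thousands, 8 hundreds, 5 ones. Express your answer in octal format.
Convert 0xF91 (hexadecimal) → 15×256 + 9×16 + 1 = 3985 (decimal)
Convert 4 thousands, 8 hundreds, 5 ones (place-value notation) → 4×1000 + 8×100 + 5 = 4805 (decimal)
Compute 3985 + 4805 = 8790
Convert 8790 (decimal) → 8790 = 2×4096 + 1×512 + 1×64 + 2×8 + 6 → 0o21126 (octal)
0o21126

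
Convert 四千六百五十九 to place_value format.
Convert 四千六百五十九 (Chinese numeral) → 4×1000 + 6×100 + 5×10 + 9 = 4659 (decimal)
Convert 4659 (decimal) → 4659 = 4×1000 + 6×100 + 5×10 + 9 → 4 thousands, 6 hundreds, 5 tens, 9 ones (place-value notation)
4 thousands, 6 hundreds, 5 tens, 9 ones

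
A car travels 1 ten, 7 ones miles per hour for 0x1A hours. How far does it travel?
Convert 1 ten, 7 ones (place-value notation) → 1×10 + 7 = 17 (decimal)
Convert 0x1A (hexadecimal) → 1×16 + 10 = 26 (decimal)
Compute 17 × 26 = 442
442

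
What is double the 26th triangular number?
The 26th triangular number = 26×27/2 = 351
Compute 351 × 2 = 702
702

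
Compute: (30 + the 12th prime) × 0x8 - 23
Convert the 12th prime (prime index) → 37 (decimal)
Convert 0x8 (hexadecimal) → 8 (decimal)
Expression in decimal: (30 + 37) × 8 - 23
Parentheses first: 30 + 37 = 67
Multiply: 67 × 8 = 536
Subtract: 536 - 23 = 513
513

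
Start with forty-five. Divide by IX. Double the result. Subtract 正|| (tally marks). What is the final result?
Convert forty-five (English words) → 45 (decimal)
Start: 45
Convert IX (Roman numeral) → 9 (decimal)
45 ÷ 9 = 5
5 × 2 = 10
Convert 正|| (tally marks) → 5 + 2 = 7 (decimal)
10 - 7 = 3
3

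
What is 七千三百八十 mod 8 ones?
Convert 七千三百八十 (Chinese numeral) → 7×1000 + 3×100 + 8×10 = 7380 (decimal)
Convert 8 ones (place-value notation) → 8 (decimal)
Compute 7380 mod 8 = 4
4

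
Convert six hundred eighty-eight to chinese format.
Convert six hundred eighty-eight (English words) → 6×100 + 88 = 688 (decimal)
Convert 688 (decimal) → 688 = 6×100 + 8×10 + 8 → 六百八十八 (Chinese numeral)
六百八十八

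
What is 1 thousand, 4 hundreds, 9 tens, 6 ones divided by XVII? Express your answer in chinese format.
Convert 1 thousand, 4 hundreds, 9 tens, 6 ones (place-value notation) → 1×1000 + 4×100 + 9×10 + 6 = 1496 (decimal)
Convert XVII (Roman numeral) → 10 + 5 + 1 + 1 = 17 (decimal)
Compute 1496 ÷ 17 = 88
Convert 88 (decimal) → 88 = 8×10 + 8 → 八十八 (Chinese numeral)
八十八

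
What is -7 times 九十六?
Convert 九十六 (Chinese numeral) → 9×10 + 6 = 96 (decimal)
Compute -7 × 96 = -672
-672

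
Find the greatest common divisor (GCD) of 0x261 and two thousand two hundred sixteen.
Convert 0x261 (hexadecimal) → 2×256 + 6×16 + 1 = 609 (decimal)
Convert two thousand two hundred sixteen (English words) → 2×1000 + 2×100 + 16 = 2216 (decimal)
Compute gcd(609, 2216) = 1
1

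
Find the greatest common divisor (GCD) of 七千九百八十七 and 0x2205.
Convert 七千九百八十七 (Chinese numeral) → 7×1000 + 9×100 + 8×10 + 7 = 7987 (decimal)
Convert 0x2205 (hexadecimal) → 2×4096 + 2×256 + 5 = 8709 (decimal)
Compute gcd(7987, 8709) = 1
1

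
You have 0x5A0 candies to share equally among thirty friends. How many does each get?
Convert 0x5A0 (hexadecimal) → 5×256 + 10×16 = 1440 (decimal)
Convert thirty (English words) → 30 (decimal)
Compute 1440 ÷ 30 = 48
48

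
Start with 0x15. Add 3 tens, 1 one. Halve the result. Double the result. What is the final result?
Convert 0x15 (hexadecimal) → 1×16 + 5 = 21 (decimal)
Start: 21
Convert 3 tens, 1 one (place-value notation) → 3×10 + 1 = 31 (decimal)
21 + 31 = 52
52 ÷ 2 = 26
26 × 2 = 52
52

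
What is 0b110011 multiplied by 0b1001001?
Convert 0b110011 (binary) → 32 + 16 + 2 + 1 = 51 (decimal)
Convert 0b1001001 (binary) → 64 + 8 + 1 = 73 (decimal)
Compute 51 × 73 = 3723
3723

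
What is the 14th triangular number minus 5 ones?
The 14th triangular number = 14×15/2 = 105
Convert 5 ones (place-value notation) → 5 (decimal)
Compute 105 - 5 = 100
100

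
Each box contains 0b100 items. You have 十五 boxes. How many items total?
Convert 0b100 (binary) → 4 (decimal)
Convert 十五 (Chinese numeral) → 1×10 + 5 = 15 (decimal)
Compute 4 × 15 = 60
60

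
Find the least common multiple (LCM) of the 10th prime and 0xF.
Convert the 10th prime (prime index) → 29 (decimal)
Convert 0xF (hexadecimal) → 15 (decimal)
Compute lcm(29, 15) = 435
435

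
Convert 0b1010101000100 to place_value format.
Convert 0b1010101000100 (binary) → 4096 + 1024 + 256 + 64 + 4 = 5444 (decimal)
Convert 5444 (decimal) → 5444 = 5×1000 + 4×100 + 4×10 + 4 → 5 thousands, 4 hundreds, 4 tens, 4 ones (place-value notation)
5 thousands, 4 hundreds, 4 tens, 4 ones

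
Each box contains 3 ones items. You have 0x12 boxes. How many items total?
Convert 3 ones (place-value notation) → 3 (decimal)
Convert 0x12 (hexadecimal) → 1×16 + 2 = 18 (decimal)
Compute 3 × 18 = 54
54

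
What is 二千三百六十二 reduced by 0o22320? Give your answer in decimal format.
Convert 二千三百六十二 (Chinese numeral) → 2×1000 + 3×100 + 6×10 + 2 = 2362 (decimal)
Convert 0o22320 (octal) → 2×4096 + 2×512 + 3×64 + 2×8 = 9424 (decimal)
Compute 2362 - 9424 = -7062
-7062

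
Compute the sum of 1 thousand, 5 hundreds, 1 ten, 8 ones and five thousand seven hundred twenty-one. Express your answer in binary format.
Convert 1 thousand, 5 hundreds, 1 ten, 8 ones (place-value notation) → 1×1000 + 5×100 + 1×10 + 8 = 1518 (decimal)
Convert five thousand seven hundred twenty-one (English words) → 5×1000 + 7×100 + 21 = 5721 (decimal)
Compute 1518 + 5721 = 7239
Convert 7239 (decimal) → 7239 = 4096 + 2048 + 1024 + 64 + 4 + 2 + 1 → 0b1110001000111 (binary)
0b1110001000111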